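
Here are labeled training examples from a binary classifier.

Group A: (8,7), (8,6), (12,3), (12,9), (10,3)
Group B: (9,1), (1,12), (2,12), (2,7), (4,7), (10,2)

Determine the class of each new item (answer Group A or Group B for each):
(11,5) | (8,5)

Group A, Group A

The common property of the 'Group A' items is: first > second AND sum ≥ 13. No 'Group B' item has it.
(11,5): Group A (11 > 5, 11+5 = 16). (8,5): Group A (8 > 5, 8+5 = 13).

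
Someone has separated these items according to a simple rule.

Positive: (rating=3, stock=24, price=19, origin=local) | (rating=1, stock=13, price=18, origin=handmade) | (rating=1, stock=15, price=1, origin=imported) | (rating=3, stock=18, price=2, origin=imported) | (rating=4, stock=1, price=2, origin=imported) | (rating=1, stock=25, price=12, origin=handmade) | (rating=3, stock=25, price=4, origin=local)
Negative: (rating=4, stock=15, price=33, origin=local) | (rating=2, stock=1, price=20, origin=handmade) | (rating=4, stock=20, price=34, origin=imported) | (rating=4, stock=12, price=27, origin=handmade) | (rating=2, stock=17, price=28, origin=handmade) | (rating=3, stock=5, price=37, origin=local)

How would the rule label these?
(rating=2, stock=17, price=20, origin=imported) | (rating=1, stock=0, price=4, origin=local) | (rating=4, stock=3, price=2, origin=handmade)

Negative, Positive, Positive

The distinguishing property — price ≤ 19 — holds for all the 'Positive' cases and none of the 'Negative' cases.
(rating=2, stock=17, price=20, origin=imported): price = 20 — does not fit, so Negative. (rating=1, stock=0, price=4, origin=local): price = 4 — matches, so Positive. (rating=4, stock=3, price=2, origin=handmade): price = 2 — matches, so Positive.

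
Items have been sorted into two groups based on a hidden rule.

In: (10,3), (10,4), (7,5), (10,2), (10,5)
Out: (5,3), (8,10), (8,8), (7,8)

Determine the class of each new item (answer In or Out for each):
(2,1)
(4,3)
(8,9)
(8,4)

A rule that fits every label: first > second AND sum ≥ 12 — true of each 'In' example, false of each 'Out' one.

Out, Out, Out, In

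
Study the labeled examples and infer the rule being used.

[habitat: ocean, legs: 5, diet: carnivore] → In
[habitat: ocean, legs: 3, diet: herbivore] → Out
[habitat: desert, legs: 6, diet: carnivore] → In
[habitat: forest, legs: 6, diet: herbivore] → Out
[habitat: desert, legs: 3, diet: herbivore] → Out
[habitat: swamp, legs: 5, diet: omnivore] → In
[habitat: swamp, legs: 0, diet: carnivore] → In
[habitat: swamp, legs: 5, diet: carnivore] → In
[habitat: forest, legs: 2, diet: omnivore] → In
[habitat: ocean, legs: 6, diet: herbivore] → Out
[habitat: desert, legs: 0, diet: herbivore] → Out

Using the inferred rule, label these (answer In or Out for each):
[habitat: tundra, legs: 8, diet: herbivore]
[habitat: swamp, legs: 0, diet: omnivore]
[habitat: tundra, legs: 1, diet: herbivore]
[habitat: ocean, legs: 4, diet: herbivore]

The simplest hypothesis consistent with all the labels is: diet is not herbivore.
[habitat: tundra, legs: 8, diet: herbivore] — diet is herbivore, hence Out.
[habitat: swamp, legs: 0, diet: omnivore] — diet is omnivore, hence In.
[habitat: tundra, legs: 1, diet: herbivore] — diet is herbivore, hence Out.
[habitat: ocean, legs: 4, diet: herbivore] — diet is herbivore, hence Out.

Out, In, Out, Out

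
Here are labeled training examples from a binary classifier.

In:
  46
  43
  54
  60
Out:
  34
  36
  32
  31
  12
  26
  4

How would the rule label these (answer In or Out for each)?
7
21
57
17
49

A rule that fits every label: at least 43 — true of each 'In' example, false of each 'Out' one.
7: Out (7 < 43).
21: Out (21 < 43).
57: In (57 ≥ 43).
17: Out (17 < 43).
49: In (49 ≥ 43).

Out, Out, In, Out, In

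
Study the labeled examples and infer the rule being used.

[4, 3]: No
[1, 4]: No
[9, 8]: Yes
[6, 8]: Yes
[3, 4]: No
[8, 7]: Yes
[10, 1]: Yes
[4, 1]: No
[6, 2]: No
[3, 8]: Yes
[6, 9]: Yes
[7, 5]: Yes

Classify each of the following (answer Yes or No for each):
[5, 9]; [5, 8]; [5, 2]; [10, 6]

All 'Yes' examples share one property — sum ≥ 11 — and every 'No' example lacks it.
Yes: [5, 9], since 5+9 = 14. Yes: [5, 8], since 5+8 = 13. No: [5, 2], since 5+2 = 7. Yes: [10, 6], since 10+6 = 16.

Yes, Yes, No, Yes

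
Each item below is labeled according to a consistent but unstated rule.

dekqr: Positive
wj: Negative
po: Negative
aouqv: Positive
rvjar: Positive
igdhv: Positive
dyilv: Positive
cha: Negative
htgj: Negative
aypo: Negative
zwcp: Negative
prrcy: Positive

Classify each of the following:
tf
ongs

One predicate separates the groups cleanly: length 5.
Negative: tf, since length 2.
Negative: ongs, since length 4.

Negative, Negative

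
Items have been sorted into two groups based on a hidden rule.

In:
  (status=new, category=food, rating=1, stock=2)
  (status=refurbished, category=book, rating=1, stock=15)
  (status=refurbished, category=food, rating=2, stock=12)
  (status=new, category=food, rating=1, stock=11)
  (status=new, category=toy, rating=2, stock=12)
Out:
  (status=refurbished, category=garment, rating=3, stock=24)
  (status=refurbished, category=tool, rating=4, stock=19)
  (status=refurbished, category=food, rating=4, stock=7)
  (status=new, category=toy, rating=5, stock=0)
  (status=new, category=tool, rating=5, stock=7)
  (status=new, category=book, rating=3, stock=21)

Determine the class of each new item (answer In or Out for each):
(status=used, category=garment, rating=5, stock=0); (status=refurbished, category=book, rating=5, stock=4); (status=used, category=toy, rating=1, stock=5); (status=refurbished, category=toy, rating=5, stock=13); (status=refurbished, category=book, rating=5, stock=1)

Out, Out, In, Out, Out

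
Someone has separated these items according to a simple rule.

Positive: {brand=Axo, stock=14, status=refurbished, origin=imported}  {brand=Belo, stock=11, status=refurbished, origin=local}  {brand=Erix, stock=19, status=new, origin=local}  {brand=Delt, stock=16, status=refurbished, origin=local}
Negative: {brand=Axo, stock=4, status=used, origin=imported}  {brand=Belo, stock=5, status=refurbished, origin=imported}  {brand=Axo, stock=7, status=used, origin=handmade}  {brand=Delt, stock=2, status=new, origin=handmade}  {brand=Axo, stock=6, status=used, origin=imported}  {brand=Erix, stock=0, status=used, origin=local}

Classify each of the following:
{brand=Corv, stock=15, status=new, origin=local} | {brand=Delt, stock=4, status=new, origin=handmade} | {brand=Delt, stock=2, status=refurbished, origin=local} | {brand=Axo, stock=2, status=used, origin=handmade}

Positive, Negative, Negative, Negative

'Positive' ⟺ stock ≥ 11.
{brand=Corv, stock=15, status=new, origin=local} → stock = 15 → Positive. {brand=Delt, stock=4, status=new, origin=handmade} → stock = 4 → Negative. {brand=Delt, stock=2, status=refurbished, origin=local} → stock = 2 → Negative. {brand=Axo, stock=2, status=used, origin=handmade} → stock = 2 → Negative.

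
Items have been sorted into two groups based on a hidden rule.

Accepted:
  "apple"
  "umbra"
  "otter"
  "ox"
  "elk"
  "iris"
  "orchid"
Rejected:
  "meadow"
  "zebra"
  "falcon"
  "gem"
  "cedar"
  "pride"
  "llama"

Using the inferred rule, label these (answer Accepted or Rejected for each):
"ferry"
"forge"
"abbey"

Rejected, Rejected, Accepted

The rule appears to be: starts with a vowel.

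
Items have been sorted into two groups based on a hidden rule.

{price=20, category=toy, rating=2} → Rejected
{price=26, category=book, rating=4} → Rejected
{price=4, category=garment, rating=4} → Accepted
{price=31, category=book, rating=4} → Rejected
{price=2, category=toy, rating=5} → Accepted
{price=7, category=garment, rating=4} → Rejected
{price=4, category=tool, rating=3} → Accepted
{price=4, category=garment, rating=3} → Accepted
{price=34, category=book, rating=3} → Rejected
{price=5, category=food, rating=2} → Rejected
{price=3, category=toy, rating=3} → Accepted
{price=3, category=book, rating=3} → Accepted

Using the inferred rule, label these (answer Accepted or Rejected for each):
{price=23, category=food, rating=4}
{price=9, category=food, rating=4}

Rejected, Rejected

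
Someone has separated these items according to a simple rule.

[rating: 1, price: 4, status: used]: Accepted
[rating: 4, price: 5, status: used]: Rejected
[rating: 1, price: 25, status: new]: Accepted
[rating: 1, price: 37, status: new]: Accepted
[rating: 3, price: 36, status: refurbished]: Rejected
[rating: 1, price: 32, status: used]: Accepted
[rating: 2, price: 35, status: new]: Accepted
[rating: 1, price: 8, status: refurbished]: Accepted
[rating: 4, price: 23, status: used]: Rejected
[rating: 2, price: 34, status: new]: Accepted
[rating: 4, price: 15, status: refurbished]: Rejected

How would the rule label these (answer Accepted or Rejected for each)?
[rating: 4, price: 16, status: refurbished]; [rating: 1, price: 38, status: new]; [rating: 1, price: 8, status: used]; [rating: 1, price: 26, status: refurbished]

Rejected, Accepted, Accepted, Accepted

Rule: rating ≤ 2. This holds for each 'Accepted' example and fails for each 'Rejected' one.
[rating: 4, price: 16, status: refurbished]: rating = 4 — doesn't match, so Rejected.
[rating: 1, price: 38, status: new]: rating = 1 — satisfies this, so Accepted.
[rating: 1, price: 8, status: used]: rating = 1 — satisfies this, so Accepted.
[rating: 1, price: 26, status: refurbished]: rating = 1 — satisfies this, so Accepted.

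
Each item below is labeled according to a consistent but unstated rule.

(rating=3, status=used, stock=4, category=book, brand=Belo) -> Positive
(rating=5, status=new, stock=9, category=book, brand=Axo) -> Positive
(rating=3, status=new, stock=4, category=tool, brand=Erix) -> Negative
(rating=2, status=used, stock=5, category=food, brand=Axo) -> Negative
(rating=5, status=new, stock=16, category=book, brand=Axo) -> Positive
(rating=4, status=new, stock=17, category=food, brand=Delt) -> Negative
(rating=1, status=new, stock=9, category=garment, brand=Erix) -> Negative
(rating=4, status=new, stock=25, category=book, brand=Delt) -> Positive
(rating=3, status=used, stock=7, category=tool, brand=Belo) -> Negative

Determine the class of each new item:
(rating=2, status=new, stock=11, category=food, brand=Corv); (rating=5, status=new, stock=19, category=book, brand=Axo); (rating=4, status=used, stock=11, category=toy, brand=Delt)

Negative, Positive, Negative

Checking candidate rules against both groups, what survives is: category is book.
(rating=2, status=new, stock=11, category=food, brand=Corv): category is food — does not satisfy this, so Negative. (rating=5, status=new, stock=19, category=book, brand=Axo): category is book — has this property, so Positive. (rating=4, status=used, stock=11, category=toy, brand=Delt): category is toy — does not satisfy this, so Negative.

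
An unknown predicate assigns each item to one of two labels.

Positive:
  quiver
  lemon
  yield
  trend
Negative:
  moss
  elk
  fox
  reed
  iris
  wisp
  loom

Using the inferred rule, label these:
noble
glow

The simplest hypothesis consistent with all the labels is: length ≥ 5.
Positive: noble, since length 5.
Negative: glow, since length 4.

Positive, Negative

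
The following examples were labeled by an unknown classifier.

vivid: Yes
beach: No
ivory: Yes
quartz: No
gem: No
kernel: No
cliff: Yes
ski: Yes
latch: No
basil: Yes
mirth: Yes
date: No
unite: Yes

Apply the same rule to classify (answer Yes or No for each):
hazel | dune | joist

No, No, Yes

All 'Yes' examples share one property — contains 'i' — and every 'No' example lacks it.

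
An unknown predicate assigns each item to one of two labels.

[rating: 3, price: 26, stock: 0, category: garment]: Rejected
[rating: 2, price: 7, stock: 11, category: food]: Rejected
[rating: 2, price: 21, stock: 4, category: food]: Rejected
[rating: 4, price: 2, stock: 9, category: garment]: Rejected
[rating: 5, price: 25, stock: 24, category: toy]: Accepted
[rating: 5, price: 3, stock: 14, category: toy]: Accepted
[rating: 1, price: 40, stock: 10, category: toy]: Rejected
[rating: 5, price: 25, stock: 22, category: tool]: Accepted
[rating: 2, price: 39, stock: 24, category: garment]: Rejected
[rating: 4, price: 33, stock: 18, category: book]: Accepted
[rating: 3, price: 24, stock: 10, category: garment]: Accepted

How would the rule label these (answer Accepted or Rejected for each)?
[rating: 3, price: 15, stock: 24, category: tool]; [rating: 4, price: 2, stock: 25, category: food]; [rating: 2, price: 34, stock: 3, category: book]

'Accepted' ⟺ rating ≥ 3 AND stock ≥ 10.

Accepted, Accepted, Rejected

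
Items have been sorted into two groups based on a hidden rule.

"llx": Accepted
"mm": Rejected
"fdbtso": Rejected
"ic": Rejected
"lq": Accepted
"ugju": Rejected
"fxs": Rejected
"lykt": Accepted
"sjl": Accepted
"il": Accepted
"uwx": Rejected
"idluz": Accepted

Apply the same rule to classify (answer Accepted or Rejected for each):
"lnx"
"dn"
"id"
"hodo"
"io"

Accepted, Rejected, Rejected, Rejected, Rejected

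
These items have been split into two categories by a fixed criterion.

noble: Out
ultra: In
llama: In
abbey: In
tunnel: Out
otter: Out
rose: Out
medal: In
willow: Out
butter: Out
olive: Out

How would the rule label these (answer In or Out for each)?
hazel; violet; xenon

In, Out, Out

The distinguishing property — contains 'a' — holds for all the 'In' cases and none of the 'Out' cases.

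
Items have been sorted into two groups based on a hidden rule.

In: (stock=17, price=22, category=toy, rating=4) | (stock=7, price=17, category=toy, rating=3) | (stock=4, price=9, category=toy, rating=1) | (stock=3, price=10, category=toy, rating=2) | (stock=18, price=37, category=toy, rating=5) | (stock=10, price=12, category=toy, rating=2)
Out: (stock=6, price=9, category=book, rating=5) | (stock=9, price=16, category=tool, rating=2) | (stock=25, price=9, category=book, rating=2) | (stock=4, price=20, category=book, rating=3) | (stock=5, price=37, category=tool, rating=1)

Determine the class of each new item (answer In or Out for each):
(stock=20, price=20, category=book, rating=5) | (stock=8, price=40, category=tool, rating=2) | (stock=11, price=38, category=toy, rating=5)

Out, Out, In

A rule that fits every label: category is toy — true of each 'In' example, false of each 'Out' one.
(stock=20, price=20, category=book, rating=5): Out (category is book). (stock=8, price=40, category=tool, rating=2): Out (category is tool). (stock=11, price=38, category=toy, rating=5): In (category is toy).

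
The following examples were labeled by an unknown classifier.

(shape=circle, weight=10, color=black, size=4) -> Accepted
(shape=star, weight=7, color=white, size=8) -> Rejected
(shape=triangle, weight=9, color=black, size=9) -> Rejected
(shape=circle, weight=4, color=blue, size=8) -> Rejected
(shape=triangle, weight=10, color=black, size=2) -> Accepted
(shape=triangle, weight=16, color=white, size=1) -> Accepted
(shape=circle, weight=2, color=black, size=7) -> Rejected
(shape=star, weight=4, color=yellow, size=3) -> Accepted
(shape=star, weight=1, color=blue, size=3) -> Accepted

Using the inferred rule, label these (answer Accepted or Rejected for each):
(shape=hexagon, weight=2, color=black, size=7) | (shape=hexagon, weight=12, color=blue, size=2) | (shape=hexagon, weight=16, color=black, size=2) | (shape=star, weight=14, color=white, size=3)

The rule appears to be: size ≤ 4.
(shape=hexagon, weight=2, color=black, size=7): Rejected (size = 7).
(shape=hexagon, weight=12, color=blue, size=2): Accepted (size = 2).
(shape=hexagon, weight=16, color=black, size=2): Accepted (size = 2).
(shape=star, weight=14, color=white, size=3): Accepted (size = 3).

Rejected, Accepted, Accepted, Accepted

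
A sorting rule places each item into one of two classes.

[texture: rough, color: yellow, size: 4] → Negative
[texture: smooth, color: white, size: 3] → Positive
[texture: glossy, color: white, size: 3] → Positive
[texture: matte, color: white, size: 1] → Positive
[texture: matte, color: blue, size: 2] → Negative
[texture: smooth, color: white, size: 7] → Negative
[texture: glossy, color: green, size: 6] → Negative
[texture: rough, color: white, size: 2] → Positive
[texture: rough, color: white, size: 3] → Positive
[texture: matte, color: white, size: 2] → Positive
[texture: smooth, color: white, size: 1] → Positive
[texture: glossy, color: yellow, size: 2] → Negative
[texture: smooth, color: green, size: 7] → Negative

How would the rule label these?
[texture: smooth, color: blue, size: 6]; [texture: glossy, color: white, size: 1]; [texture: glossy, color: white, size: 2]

Rule: color is white AND size ≤ 3. This holds for each 'Positive' example and fails for each 'Negative' one.

Negative, Positive, Positive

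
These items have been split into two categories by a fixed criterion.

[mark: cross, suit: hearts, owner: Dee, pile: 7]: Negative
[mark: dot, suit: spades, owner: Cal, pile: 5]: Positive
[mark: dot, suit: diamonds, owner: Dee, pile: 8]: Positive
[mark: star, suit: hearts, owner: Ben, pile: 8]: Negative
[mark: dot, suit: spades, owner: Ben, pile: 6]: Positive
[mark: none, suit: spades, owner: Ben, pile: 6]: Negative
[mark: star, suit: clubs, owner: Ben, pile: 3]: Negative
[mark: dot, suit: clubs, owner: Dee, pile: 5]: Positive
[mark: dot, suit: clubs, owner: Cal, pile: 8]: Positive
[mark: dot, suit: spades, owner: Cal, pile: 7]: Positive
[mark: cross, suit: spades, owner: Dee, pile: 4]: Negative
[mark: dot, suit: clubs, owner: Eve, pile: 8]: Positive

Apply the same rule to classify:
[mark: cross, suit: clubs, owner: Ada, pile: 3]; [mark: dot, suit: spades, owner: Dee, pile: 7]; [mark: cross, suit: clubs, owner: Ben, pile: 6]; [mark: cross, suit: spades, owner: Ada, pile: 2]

Every 'Positive' example satisfies: mark is dot. None of the 'Negative' examples do.
[mark: cross, suit: clubs, owner: Ada, pile: 3]: mark is cross — fails this test, so Negative.
[mark: dot, suit: spades, owner: Dee, pile: 7]: mark is dot — checks out, so Positive.
[mark: cross, suit: clubs, owner: Ben, pile: 6]: mark is cross — fails this test, so Negative.
[mark: cross, suit: spades, owner: Ada, pile: 2]: mark is cross — fails this test, so Negative.

Negative, Positive, Negative, Negative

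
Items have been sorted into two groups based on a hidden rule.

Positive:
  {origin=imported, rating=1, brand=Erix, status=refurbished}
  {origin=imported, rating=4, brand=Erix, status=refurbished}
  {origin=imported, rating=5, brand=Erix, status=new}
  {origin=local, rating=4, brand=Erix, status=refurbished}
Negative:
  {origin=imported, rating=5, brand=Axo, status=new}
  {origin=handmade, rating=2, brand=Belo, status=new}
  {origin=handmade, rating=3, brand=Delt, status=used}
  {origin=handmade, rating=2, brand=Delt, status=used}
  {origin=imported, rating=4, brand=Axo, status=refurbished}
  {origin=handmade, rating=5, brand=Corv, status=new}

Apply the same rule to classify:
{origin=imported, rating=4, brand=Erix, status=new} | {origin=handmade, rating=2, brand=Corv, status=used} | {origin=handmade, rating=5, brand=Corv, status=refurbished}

Positive, Negative, Negative

Looking at the examples, the only property every 'Positive' case has and every 'Negative' case lacks is: brand is Erix.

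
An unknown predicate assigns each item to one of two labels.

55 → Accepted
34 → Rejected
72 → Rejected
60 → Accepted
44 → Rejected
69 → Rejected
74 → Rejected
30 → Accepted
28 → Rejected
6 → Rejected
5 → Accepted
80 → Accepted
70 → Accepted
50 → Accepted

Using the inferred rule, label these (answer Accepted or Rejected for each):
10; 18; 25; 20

Accepted, Rejected, Accepted, Accepted

The simplest hypothesis consistent with all the labels is: multiple of 5.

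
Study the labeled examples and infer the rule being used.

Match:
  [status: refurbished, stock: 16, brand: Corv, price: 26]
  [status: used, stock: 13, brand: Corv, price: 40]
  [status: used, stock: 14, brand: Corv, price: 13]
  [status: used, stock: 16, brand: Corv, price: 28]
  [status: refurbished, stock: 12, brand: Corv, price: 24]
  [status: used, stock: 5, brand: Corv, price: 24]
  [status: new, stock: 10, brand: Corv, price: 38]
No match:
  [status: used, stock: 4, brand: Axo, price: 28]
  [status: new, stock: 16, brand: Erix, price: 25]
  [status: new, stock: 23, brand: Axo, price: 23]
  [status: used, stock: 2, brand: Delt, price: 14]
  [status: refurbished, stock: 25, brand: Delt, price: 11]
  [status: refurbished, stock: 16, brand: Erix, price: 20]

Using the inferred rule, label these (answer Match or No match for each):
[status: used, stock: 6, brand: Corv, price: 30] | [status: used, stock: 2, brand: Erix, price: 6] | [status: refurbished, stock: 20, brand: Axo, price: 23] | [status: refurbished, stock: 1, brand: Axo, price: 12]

Match, No match, No match, No match

The distinguishing property — brand is Corv — holds for all the 'Match' cases and none of the 'No match' cases.
[status: used, stock: 6, brand: Corv, price: 30]: brand is Corv — has this property, so Match. [status: used, stock: 2, brand: Erix, price: 6]: brand is Erix — does not fit, so No match. [status: refurbished, stock: 20, brand: Axo, price: 23]: brand is Axo — does not fit, so No match. [status: refurbished, stock: 1, brand: Axo, price: 12]: brand is Axo — does not fit, so No match.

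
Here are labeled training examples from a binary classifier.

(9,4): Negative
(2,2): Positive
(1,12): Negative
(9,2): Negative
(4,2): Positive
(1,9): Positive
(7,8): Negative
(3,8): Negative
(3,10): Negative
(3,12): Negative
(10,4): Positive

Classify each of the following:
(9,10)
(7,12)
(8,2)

Every 'Positive' example satisfies: sum is even. None of the 'Negative' examples do.
(9,10): Negative (9+10 = 19). (7,12): Negative (7+12 = 19). (8,2): Positive (8+2 = 10).

Negative, Negative, Positive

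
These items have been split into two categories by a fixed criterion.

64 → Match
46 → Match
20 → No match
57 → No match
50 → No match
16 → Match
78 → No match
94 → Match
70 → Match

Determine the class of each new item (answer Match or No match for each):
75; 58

No match, Match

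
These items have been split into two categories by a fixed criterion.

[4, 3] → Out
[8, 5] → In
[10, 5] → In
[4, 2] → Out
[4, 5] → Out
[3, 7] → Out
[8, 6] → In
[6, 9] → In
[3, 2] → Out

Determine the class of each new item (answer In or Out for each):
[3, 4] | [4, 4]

The rule appears to be: sum ≥ 13.
[3, 4] → 3+4 = 7 → Out. [4, 4] → 4+4 = 8 → Out.

Out, Out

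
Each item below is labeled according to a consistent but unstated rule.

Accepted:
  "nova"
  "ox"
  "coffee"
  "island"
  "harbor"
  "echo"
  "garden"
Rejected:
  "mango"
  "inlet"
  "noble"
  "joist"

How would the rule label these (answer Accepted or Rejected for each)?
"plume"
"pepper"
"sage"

Looking at the examples, the only property every 'Accepted' case has and every 'Rejected' case lacks is: even length.
"plume": length 5 — doesn't qualify, so Rejected. "pepper": length 6 — qualifies, so Accepted. "sage": length 4 — qualifies, so Accepted.

Rejected, Accepted, Accepted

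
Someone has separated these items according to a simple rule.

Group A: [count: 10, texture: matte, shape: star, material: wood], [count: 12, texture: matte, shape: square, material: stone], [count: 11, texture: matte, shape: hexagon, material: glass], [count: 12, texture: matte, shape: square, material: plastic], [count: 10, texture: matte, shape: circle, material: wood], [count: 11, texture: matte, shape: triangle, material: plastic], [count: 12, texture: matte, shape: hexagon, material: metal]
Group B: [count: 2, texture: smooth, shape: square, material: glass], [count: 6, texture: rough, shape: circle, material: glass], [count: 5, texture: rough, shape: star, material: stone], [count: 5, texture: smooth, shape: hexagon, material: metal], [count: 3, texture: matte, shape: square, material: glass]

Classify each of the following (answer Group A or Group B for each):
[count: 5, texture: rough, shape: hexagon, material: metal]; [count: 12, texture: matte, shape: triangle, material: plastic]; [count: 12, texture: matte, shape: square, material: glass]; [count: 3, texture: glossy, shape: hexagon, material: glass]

All 'Group A' examples share one property — count ≥ 10 — and every 'Group B' example lacks it.
[count: 5, texture: rough, shape: hexagon, material: metal]: Group B (count = 5).
[count: 12, texture: matte, shape: triangle, material: plastic]: Group A (count = 12).
[count: 12, texture: matte, shape: square, material: glass]: Group A (count = 12).
[count: 3, texture: glossy, shape: hexagon, material: glass]: Group B (count = 3).

Group B, Group A, Group A, Group B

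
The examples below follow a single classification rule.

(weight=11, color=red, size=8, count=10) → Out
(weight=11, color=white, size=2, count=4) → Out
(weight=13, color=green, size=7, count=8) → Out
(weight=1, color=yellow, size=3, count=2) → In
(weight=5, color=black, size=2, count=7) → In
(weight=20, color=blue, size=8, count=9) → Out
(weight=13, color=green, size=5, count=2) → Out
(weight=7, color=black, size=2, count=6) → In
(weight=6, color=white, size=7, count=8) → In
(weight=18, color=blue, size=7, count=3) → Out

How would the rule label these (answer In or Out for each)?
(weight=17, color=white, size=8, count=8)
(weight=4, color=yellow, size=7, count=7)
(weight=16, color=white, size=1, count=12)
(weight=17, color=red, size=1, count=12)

Out, In, Out, Out

A rule that fits every label: weight ≤ 7 — true of each 'In' example, false of each 'Out' one.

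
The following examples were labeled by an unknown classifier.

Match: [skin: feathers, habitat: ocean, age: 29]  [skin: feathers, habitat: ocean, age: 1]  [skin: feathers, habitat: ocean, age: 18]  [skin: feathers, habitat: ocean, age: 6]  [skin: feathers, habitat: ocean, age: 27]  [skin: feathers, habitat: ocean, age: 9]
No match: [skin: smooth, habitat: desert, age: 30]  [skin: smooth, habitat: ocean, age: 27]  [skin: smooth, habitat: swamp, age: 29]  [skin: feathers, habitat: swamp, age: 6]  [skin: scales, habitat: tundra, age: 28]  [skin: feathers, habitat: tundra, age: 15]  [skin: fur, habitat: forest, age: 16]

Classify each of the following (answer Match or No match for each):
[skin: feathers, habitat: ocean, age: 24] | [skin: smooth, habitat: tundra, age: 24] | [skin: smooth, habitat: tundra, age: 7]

'Match' ⟺ skin is feathers AND habitat is ocean.
Match: [skin: feathers, habitat: ocean, age: 24], since skin is feathers, habitat is ocean.
No match: [skin: smooth, habitat: tundra, age: 24], since skin is smooth, habitat is tundra.
No match: [skin: smooth, habitat: tundra, age: 7], since skin is smooth, habitat is tundra.

Match, No match, No match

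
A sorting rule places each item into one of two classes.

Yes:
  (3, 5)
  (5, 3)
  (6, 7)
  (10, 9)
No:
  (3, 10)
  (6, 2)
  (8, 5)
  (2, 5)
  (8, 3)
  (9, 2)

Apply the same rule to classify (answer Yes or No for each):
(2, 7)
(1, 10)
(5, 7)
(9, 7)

No, No, Yes, Yes

A rule that fits every label: |first − second| ≤ 2 — true of each 'Yes' example, false of each 'No' one.
No: (2, 7), since |2−7| = 5.
No: (1, 10), since |1−10| = 9.
Yes: (5, 7), since |5−7| = 2.
Yes: (9, 7), since |9−7| = 2.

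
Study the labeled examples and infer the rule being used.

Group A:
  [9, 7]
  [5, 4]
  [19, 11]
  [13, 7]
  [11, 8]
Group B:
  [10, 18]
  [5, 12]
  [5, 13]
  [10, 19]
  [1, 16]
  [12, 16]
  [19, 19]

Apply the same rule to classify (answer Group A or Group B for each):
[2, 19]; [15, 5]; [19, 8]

Group B, Group A, Group A

The rule appears to be: first > second.
[2, 19] — 2 < 19, hence Group B. [15, 5] — 15 > 5, hence Group A. [19, 8] — 19 > 8, hence Group A.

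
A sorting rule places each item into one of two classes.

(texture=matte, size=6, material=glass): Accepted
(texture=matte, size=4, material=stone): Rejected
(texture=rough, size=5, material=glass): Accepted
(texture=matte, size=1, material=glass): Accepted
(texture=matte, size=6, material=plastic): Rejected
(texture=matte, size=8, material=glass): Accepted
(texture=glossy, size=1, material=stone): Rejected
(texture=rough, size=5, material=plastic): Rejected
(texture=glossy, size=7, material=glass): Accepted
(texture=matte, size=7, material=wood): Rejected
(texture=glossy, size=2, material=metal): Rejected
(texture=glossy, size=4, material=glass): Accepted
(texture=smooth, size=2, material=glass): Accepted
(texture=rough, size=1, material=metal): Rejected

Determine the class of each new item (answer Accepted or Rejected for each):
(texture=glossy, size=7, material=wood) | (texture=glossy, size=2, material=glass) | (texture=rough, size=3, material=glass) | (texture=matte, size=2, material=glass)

Looking at the examples, the only property every 'Accepted' case has and every 'Rejected' case lacks is: material is glass.
(texture=glossy, size=7, material=wood): material is wood — does not pass, so Rejected. (texture=glossy, size=2, material=glass): material is glass — passes, so Accepted. (texture=rough, size=3, material=glass): material is glass — passes, so Accepted. (texture=matte, size=2, material=glass): material is glass — passes, so Accepted.

Rejected, Accepted, Accepted, Accepted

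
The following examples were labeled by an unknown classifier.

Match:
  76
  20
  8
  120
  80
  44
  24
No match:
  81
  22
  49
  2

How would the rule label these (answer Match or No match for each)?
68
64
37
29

Rule: multiple of 4. This holds for each 'Match' example and fails for each 'No match' one.

Match, Match, No match, No match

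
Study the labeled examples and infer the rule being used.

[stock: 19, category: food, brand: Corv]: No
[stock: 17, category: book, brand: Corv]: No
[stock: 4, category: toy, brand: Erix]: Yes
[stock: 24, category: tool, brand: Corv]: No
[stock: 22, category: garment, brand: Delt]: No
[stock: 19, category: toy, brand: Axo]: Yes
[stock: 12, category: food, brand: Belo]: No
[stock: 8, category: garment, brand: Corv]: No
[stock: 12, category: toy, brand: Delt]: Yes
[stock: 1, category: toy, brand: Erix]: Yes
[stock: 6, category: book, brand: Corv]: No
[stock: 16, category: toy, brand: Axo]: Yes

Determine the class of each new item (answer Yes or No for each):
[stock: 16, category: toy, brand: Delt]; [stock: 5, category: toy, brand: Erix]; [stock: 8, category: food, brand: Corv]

Yes, Yes, No

Comparing the two groups points to one rule — category is toy.
[stock: 16, category: toy, brand: Delt]: category is toy, qualifies → Yes.
[stock: 5, category: toy, brand: Erix]: category is toy, qualifies → Yes.
[stock: 8, category: food, brand: Corv]: category is food, lacks this property → No.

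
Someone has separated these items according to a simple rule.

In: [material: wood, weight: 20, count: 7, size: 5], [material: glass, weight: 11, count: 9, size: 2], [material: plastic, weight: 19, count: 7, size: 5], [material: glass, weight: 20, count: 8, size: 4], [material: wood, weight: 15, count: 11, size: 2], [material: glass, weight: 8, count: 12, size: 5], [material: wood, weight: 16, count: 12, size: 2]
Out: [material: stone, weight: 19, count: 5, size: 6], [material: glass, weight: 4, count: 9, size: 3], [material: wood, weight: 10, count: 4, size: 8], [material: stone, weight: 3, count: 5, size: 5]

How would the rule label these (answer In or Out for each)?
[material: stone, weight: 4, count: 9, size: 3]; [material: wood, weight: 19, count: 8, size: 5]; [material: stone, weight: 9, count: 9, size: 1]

Out, In, In

Every 'In' example satisfies: weight ≥ 8 AND size ≤ 5. None of the 'Out' examples do.
Out: [material: stone, weight: 4, count: 9, size: 3], since weight = 4, size = 3.
In: [material: wood, weight: 19, count: 8, size: 5], since weight = 19, size = 5.
In: [material: stone, weight: 9, count: 9, size: 1], since weight = 9, size = 1.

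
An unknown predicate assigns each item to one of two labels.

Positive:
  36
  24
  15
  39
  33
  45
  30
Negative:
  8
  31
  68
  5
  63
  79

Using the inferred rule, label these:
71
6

The distinguishing property — multiple of 3 AND at most 45 — holds for all the 'Positive' cases and none of the 'Negative' cases.
71 — 71 = 3·23 + 2, 71 > 45, hence Negative. 6 — 6 = 3·2, 6 ≤ 45, hence Positive.

Negative, Positive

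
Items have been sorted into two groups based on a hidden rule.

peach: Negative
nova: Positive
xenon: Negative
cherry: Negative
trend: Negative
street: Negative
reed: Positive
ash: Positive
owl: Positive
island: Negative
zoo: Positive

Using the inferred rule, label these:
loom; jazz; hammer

Positive, Positive, Negative

The classifier is using: length ≤ 4.
loom: length 4 — checks out, so Positive.
jazz: length 4 — checks out, so Positive.
hammer: length 6 — doesn't qualify, so Negative.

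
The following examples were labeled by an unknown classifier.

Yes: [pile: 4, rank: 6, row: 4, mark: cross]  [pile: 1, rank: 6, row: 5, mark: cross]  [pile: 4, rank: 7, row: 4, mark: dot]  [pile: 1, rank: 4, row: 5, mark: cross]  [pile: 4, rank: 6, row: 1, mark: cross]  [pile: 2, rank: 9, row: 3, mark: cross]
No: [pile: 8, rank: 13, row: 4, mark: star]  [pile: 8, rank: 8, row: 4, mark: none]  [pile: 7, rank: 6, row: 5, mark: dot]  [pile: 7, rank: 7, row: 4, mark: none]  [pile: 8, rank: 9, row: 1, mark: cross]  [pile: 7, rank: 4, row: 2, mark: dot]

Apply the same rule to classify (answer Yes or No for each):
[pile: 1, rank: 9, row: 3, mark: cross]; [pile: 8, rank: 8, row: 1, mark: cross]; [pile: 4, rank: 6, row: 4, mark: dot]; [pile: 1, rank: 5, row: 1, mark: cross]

Yes, No, Yes, Yes

The rule appears to be: pile ≤ 4.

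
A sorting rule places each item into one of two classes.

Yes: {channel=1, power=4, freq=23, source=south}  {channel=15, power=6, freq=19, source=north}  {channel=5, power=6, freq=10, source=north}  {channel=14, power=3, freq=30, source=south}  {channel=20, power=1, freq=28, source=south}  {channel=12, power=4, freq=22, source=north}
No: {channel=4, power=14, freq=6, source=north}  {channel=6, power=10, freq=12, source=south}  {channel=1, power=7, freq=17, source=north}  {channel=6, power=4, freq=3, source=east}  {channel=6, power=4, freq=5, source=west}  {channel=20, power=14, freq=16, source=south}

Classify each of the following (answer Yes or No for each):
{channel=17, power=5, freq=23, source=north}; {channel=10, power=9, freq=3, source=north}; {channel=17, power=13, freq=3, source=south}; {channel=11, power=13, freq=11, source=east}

Yes, No, No, No

A rule that fits every label: freq ≥ 6 AND power ≤ 6 — true of each 'Yes' example, false of each 'No' one.
{channel=17, power=5, freq=23, source=north}: freq = 23, power = 5 — checks out, so Yes.
{channel=10, power=9, freq=3, source=north}: freq = 3, power = 9 — doesn't match, so No.
{channel=17, power=13, freq=3, source=south}: freq = 3, power = 13 — doesn't match, so No.
{channel=11, power=13, freq=11, source=east}: freq = 11, power = 13 — doesn't match, so No.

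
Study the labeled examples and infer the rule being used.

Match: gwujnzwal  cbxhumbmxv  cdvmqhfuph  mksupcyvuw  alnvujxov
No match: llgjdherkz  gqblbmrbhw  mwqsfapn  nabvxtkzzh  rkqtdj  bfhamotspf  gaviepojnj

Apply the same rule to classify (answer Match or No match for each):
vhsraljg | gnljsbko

No match, No match

Comparing the two groups points to one rule — contains 'u'.
vhsraljg: no 'u', does not pass → No match. gnljsbko: no 'u', does not pass → No match.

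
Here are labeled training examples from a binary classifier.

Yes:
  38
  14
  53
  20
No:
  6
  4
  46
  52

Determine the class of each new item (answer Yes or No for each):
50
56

Yes, Yes

Rule: ≡ 2 (mod 3). This holds for each 'Yes' example and fails for each 'No' one.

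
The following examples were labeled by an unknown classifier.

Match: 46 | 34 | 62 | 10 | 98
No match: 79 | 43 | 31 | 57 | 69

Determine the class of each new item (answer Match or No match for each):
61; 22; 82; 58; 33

No match, Match, Match, Match, No match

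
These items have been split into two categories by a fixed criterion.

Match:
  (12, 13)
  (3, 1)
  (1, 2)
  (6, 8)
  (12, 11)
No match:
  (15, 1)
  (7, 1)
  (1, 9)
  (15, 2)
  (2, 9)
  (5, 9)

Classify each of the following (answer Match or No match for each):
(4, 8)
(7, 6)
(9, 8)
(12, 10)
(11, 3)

No match, Match, Match, Match, No match

The distinguishing property — |first − second| ≤ 2 — holds for all the 'Match' cases and none of the 'No match' cases.
(4, 8): |4−8| = 4, doesn't match → No match.
(7, 6): |7−6| = 1, passes → Match.
(9, 8): |9−8| = 1, passes → Match.
(12, 10): |12−10| = 2, passes → Match.
(11, 3): |11−3| = 8, doesn't match → No match.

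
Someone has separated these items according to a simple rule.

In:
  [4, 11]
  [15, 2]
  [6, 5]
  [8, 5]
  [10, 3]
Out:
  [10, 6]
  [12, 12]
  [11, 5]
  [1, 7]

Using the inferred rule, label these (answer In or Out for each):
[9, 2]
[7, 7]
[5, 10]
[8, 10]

In, Out, In, Out

The simplest hypothesis consistent with all the labels is: sum is odd.
In: [9, 2], since 9+2 = 11. Out: [7, 7], since 7+7 = 14. In: [5, 10], since 5+10 = 15. Out: [8, 10], since 8+10 = 18.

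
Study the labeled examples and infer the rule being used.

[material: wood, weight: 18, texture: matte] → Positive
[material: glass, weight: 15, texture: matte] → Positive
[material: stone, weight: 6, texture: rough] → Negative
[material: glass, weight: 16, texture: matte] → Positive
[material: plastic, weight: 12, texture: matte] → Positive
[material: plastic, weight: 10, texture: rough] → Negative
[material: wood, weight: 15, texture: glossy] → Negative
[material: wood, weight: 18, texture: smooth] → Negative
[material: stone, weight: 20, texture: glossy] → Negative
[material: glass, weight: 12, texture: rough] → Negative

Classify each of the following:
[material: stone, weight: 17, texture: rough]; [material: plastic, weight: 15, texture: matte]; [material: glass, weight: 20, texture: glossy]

Negative, Positive, Negative

A rule that fits every label: texture is matte — true of each 'Positive' example, false of each 'Negative' one.
[material: stone, weight: 17, texture: rough] → texture is rough → Negative. [material: plastic, weight: 15, texture: matte] → texture is matte → Positive. [material: glass, weight: 20, texture: glossy] → texture is glossy → Negative.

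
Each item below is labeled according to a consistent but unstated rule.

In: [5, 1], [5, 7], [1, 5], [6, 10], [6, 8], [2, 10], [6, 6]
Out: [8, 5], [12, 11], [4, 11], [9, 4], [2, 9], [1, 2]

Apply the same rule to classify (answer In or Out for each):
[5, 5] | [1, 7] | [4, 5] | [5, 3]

Looking at the examples, the only property every 'In' case has and every 'Out' case lacks is: sum is even.
[5, 5]: 5+5 = 10, meets the rule → In.
[1, 7]: 1+7 = 8, meets the rule → In.
[4, 5]: 4+5 = 9, fails this test → Out.
[5, 3]: 5+3 = 8, meets the rule → In.

In, In, Out, In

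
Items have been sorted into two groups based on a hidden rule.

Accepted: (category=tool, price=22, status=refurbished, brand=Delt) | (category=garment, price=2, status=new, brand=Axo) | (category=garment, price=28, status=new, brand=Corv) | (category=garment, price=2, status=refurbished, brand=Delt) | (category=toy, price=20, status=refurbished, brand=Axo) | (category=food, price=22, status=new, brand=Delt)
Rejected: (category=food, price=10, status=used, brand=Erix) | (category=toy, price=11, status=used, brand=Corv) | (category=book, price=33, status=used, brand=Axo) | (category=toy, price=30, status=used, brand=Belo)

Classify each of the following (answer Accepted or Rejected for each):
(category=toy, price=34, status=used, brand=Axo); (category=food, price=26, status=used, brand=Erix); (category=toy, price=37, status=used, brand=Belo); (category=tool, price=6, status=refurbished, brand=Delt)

Rejected, Rejected, Rejected, Accepted

Comparing the two groups points to one rule — status is not used.
(category=toy, price=34, status=used, brand=Axo): status is used — does not satisfy this, so Rejected.
(category=food, price=26, status=used, brand=Erix): status is used — does not satisfy this, so Rejected.
(category=toy, price=37, status=used, brand=Belo): status is used — does not satisfy this, so Rejected.
(category=tool, price=6, status=refurbished, brand=Delt): status is refurbished — has this property, so Accepted.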